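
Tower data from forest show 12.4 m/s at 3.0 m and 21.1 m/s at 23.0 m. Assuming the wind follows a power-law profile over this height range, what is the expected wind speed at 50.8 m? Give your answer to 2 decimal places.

First find α: α = ln(V₂/V₁)/ln(z₂/z₁) = ln(21.1/12.4)/ln(23.0/3.0) = 0.53158/2.03688 = 0.2610
Extrapolate from 23.0 m to 50.8 m: V₃ = 21.1 × (50.8/23.0)^0.2610 = 21.1 × 1.2297 = 25.9474 m/s

25.95 m/s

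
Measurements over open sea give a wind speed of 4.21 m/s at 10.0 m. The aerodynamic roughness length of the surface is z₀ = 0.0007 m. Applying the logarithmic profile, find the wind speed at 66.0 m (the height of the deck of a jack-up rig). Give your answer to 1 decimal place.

Log law: V(z) ∝ ln(z/z₀), so V₂/V₁ = ln(z₂/z₀) / ln(z₁/z₀).
ln(66.0/0.0007) = 11.4541, ln(10.0/0.0007) = 9.5670
V₂ = 4.21 × 11.4541/9.5670 = 4.21 × 1.1972 = 5.0404 m/s

5.0 m/s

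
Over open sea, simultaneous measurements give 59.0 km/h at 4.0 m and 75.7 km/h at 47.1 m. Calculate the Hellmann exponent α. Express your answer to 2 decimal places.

α ≈ 0.10

Power law: V₂/V₁ = (z₂/z₁)^α ⇒ α = ln(V₂/V₁) / ln(z₂/z₁)
α = ln(75.7/59.0) / ln(47.1/4.0) = ln(1.2831) / ln(11.7750)
  = 0.24924 / 2.46598 = 0.10107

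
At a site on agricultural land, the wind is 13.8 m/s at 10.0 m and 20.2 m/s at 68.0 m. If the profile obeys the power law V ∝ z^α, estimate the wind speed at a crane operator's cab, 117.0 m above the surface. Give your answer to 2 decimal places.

First find α: α = ln(V₂/V₁)/ln(z₂/z₁) = ln(20.2/13.8)/ln(68.0/10.0) = 0.38101/1.91692 = 0.1988
Extrapolate from 68.0 m to 117.0 m: V₃ = 20.2 × (117.0/68.0)^0.1988 = 20.2 × 1.1139 = 22.5007 m/s

22.50 m/s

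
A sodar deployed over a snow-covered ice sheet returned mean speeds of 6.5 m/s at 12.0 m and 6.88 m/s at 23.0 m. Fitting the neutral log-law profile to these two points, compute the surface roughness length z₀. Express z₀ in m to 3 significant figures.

Log law: V(z) ∝ ln(z/z₀). With r = V₁/V₂ = 6.5/6.88 = 0.94477,
r · ln(z₂/z₀) = ln(z₁/z₀) ⇒ ln z₀ = (ln z₁ − r·ln z₂)/(1 − r)
ln z₀ = (2.48491 − 0.94477×3.13549) / 0.05523 = -8.6436
z₀ = exp(-8.6436) = 0.0001763 m

z₀ ≈ 0.000176 m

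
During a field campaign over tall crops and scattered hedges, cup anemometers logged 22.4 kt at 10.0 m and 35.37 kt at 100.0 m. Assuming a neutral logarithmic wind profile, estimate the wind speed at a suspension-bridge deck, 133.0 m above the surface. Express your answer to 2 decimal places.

Log law: V ∝ ln(z/z₀). From the pair, with r = V₁/V₂ = 0.63331,
ln z₀ = (ln z₁ − r·ln z₂)/(1 − r) = (2.3026 − 0.63331×4.6052)/0.36669 = -1.6741 → z₀ = 0.1875 m
V₃ = V₁ · ln(z₃/z₀)/ln(z₁/z₀) = 22.4 × 6.5645/3.9767 = 36.9764 kt

36.98 kt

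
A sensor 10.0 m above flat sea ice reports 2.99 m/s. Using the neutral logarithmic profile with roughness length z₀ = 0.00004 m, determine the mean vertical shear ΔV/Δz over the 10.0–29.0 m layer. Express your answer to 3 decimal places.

0.013 m/s/m

Log law: V₂ = V₁ · ln(z₂/z₀)/ln(z₁/z₀) = 2.99 × 13.4939/12.4292 = 3.2461 m/s
ΔV/Δz = (3.2461 − 2.99)/(29.0 − 10.0) = 0.2561/19.0000 = 0.01348 m/s/m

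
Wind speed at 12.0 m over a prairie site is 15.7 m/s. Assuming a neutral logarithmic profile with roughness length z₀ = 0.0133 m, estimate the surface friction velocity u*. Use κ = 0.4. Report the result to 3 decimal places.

u* ≈ 0.923 m/s

Log law: V(z) = (u*/κ) · ln(z/z₀) ⇒ u* = κ · V / ln(z/z₀)
u* = 0.4 × 15.7 / ln(12.0/0.0133) = 0.4 × 15.7 / 6.8049
   = 6.2800 / 6.8049 = 0.9229 m/s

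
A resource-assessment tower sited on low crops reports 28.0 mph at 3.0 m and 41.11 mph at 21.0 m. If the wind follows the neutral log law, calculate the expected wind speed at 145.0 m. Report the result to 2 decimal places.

54.13 mph

Log law: V ∝ ln(z/z₀). From the pair, with r = V₁/V₂ = 0.68110,
ln z₀ = (ln z₁ − r·ln z₂)/(1 − r) = (1.0986 − 0.68110×3.0445)/0.31890 = -3.0574 → z₀ = 0.04701 m
V₃ = V₁ · ln(z₃/z₀)/ln(z₁/z₀) = 28.0 × 8.0341/4.1560 = 54.1277 mph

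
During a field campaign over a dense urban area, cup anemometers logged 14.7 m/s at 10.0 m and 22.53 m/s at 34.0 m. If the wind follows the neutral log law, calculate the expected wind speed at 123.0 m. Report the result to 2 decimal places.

30.76 m/s

Log law: V ∝ ln(z/z₀). From the pair, with r = V₁/V₂ = 0.65246,
ln z₀ = (ln z₁ − r·ln z₂)/(1 − r) = (2.3026 − 0.65246×3.5264)/0.34754 = 0.0051 → z₀ = 1.005 m
V₃ = V₁ · ln(z₃/z₀)/ln(z₁/z₀) = 14.7 × 4.8071/2.2975 = 30.7570 m/s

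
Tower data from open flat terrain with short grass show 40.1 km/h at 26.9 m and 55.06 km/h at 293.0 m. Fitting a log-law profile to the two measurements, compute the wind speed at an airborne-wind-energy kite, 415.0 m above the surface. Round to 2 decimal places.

Log law: V ∝ ln(z/z₀). From the pair, with r = V₁/V₂ = 0.72830,
ln z₀ = (ln z₁ − r·ln z₂)/(1 − r) = (3.2921 − 0.72830×5.6802)/0.27170 = -3.1090 → z₀ = 0.04465 m
V₃ = V₁ · ln(z₃/z₀)/ln(z₁/z₀) = 40.1 × 9.1373/6.4011 = 57.2407 km/h

57.24 km/h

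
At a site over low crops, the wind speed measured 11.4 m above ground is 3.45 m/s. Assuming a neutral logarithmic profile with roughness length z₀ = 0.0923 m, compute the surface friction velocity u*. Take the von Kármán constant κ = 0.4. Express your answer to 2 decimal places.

u* ≈ 0.29 m/s

Log law: V(z) = (u*/κ) · ln(z/z₀) ⇒ u* = κ · V / ln(z/z₀)
u* = 0.4 × 3.45 / ln(11.4/0.0923) = 0.4 × 3.45 / 4.8163
   = 1.3800 / 4.8163 = 0.2865 m/s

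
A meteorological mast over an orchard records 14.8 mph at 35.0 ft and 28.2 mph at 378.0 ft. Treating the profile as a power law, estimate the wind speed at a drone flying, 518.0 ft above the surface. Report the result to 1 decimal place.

First find α: α = ln(V₂/V₁)/ln(z₂/z₁) = ln(28.2/14.8)/ln(378.0/35.0) = 0.64469/2.37955 = 0.2709
Extrapolate from 378.0 ft to 518.0 ft: V₃ = 28.2 × (518.0/378.0)^0.2709 = 28.2 × 1.0891 = 30.7130 mph

30.7 mph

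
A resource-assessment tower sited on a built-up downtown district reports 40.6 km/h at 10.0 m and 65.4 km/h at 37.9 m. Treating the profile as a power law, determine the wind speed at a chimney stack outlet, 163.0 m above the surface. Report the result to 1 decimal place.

First find α: α = ln(V₂/V₁)/ln(z₂/z₁) = ln(65.4/40.6)/ln(37.9/10.0) = 0.47675/1.33237 = 0.3578
Extrapolate from 37.9 m to 163.0 m: V₃ = 65.4 × (163.0/37.9)^0.3578 = 65.4 × 1.6854 = 110.2243 km/h

110.2 km/h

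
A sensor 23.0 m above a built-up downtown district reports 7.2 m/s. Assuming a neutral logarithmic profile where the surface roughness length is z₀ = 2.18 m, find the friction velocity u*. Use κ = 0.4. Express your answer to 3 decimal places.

u* ≈ 1.222 m/s

Log law: V(z) = (u*/κ) · ln(z/z₀) ⇒ u* = κ · V / ln(z/z₀)
u* = 0.4 × 7.2 / ln(23.0/2.18) = 0.4 × 7.2 / 2.3562
   = 2.8800 / 2.3562 = 1.2223 m/s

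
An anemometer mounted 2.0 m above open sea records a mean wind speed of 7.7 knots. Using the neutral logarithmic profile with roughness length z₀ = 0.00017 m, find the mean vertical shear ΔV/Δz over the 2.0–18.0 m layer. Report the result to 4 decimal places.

0.1128 knots/m

Log law: V₂ = V₁ · ln(z₂/z₀)/ln(z₁/z₀) = 7.7 × 11.5701/9.3729 = 9.5051 knots
ΔV/Δz = (9.5051 − 7.7)/(18.0 − 2.0) = 1.8051/16.0000 = 0.11282 knots/m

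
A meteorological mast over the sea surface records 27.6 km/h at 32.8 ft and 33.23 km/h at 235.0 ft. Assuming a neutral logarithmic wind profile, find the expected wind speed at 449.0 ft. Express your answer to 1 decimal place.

Log law: V ∝ ln(z/z₀). From the pair, with r = V₁/V₂ = 0.83057,
ln z₀ = (ln z₁ − r·ln z₂)/(1 − r) = (3.4904 − 0.83057×5.4596)/0.16943 = -6.1630 → z₀ = 0.002106 ft
V₃ = V₁ · ln(z₃/z₀)/ln(z₁/z₀) = 27.6 × 12.2700/9.6534 = 35.0811 km/h

35.1 km/h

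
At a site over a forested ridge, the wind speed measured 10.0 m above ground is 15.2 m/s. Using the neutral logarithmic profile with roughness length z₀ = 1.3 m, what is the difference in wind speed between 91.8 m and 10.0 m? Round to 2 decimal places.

Log law: V₂ = V₁ · ln(z₂/z₀)/ln(z₁/z₀) = 15.2 × 4.2572/2.0402 = 31.7172 m/s
ΔV = 31.7172 − 15.2 = 16.5172 m/s

16.52 m/s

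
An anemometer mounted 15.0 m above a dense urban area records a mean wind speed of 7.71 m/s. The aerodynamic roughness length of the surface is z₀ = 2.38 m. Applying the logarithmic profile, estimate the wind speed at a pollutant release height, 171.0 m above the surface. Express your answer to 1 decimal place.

17.9 m/s

Log law: V(z) ∝ ln(z/z₀), so V₂/V₁ = ln(z₂/z₀) / ln(z₁/z₀).
ln(171.0/2.38) = 4.2746, ln(15.0/2.38) = 1.8409
V₂ = 7.71 × 4.2746/1.8409 = 7.71 × 2.3219 = 17.9021 m/s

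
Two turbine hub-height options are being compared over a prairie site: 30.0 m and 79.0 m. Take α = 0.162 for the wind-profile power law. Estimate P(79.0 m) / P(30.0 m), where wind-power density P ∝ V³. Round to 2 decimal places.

1.60

Speed ratio: V_B/V_A = (z_B/z_A)^α = (79.0/30.0)^0.162 = (2.6333)^0.162 = 1.16983
Power-density ratio: P_B/P_A = (V_B/V_A)³ = (1.16983)³ = 1.60091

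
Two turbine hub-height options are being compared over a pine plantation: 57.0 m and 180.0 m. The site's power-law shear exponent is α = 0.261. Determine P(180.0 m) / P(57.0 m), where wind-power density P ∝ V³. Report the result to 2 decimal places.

Speed ratio: V_B/V_A = (z_B/z_A)^α = (180.0/57.0)^0.261 = (3.1579)^0.261 = 1.35003
Power-density ratio: P_B/P_A = (V_B/V_A)³ = (1.35003)³ = 2.46053

2.46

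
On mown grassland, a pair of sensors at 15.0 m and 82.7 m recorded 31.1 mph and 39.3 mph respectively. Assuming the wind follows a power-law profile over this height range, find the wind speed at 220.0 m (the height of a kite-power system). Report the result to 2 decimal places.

44.94 mph

First find α: α = ln(V₂/V₁)/ln(z₂/z₁) = ln(39.3/31.1)/ln(82.7/15.0) = 0.23402/1.70717 = 0.1371
Extrapolate from 82.7 m to 220.0 m: V₃ = 39.3 × (220.0/82.7)^0.1371 = 39.3 × 1.1435 = 44.9407 mph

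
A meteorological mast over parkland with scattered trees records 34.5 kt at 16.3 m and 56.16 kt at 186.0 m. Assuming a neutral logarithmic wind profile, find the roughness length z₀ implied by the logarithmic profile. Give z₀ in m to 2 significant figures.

z₀ ≈ 0.34 m

Log law: V(z) ∝ ln(z/z₀). With r = V₁/V₂ = 34.5/56.16 = 0.61432,
r · ln(z₂/z₀) = ln(z₁/z₀) ⇒ ln z₀ = (ln z₁ − r·ln z₂)/(1 − r)
ln z₀ = (2.79117 − 0.61432×5.22575) / 0.38568 = -1.0866
z₀ = exp(-1.0866) = 0.3374 m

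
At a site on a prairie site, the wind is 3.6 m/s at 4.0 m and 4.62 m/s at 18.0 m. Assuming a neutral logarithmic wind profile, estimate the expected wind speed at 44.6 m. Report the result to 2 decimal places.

Log law: V ∝ ln(z/z₀). From the pair, with r = V₁/V₂ = 0.77922,
ln z₀ = (ln z₁ − r·ln z₂)/(1 − r) = (1.3863 − 0.77922×2.8904)/0.22078 = -3.9222 → z₀ = 0.01980 m
V₃ = V₁ · ln(z₃/z₀)/ln(z₁/z₀) = 3.6 × 7.7199/5.3085 = 5.2353 m/s

5.24 m/s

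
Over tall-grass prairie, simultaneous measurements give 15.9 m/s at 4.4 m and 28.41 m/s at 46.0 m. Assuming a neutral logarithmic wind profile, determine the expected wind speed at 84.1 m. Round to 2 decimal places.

Log law: V ∝ ln(z/z₀). From the pair, with r = V₁/V₂ = 0.55966,
ln z₀ = (ln z₁ − r·ln z₂)/(1 − r) = (1.4816 − 0.55966×3.8286)/0.44034 = -1.5014 → z₀ = 0.2228 m
V₃ = V₁ · ln(z₃/z₀)/ln(z₁/z₀) = 15.9 × 5.9334/2.9830 = 31.6260 m/s

31.63 m/s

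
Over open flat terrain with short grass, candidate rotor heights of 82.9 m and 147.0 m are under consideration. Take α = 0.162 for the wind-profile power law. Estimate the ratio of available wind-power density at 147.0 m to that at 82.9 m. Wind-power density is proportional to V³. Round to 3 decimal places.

Speed ratio: V_B/V_A = (z_B/z_A)^α = (147.0/82.9)^0.162 = (1.7732)^0.162 = 1.09723
Power-density ratio: P_B/P_A = (V_B/V_A)³ = (1.09723)³ = 1.32099

1.321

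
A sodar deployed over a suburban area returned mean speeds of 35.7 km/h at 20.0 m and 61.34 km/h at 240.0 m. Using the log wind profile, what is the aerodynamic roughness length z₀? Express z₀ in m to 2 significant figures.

z₀ ≈ 0.63 m

Log law: V(z) ∝ ln(z/z₀). With r = V₁/V₂ = 35.7/61.34 = 0.58200,
r · ln(z₂/z₀) = ln(z₁/z₀) ⇒ ln z₀ = (ln z₁ − r·ln z₂)/(1 − r)
ln z₀ = (2.99573 − 0.58200×5.48064) / 0.41800 = -0.4641
z₀ = exp(-0.4641) = 0.6287 m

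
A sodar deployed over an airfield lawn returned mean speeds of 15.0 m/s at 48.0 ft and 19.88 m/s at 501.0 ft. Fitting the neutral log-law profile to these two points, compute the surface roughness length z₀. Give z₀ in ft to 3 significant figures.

Log law: V(z) ∝ ln(z/z₀). With r = V₁/V₂ = 15.0/19.88 = 0.75453,
r · ln(z₂/z₀) = ln(z₁/z₀) ⇒ ln z₀ = (ln z₁ − r·ln z₂)/(1 − r)
ln z₀ = (3.87120 − 0.75453×6.21661) / 0.24547 = -3.3380
z₀ = exp(-3.3380) = 0.03551 ft

z₀ ≈ 0.0355 ft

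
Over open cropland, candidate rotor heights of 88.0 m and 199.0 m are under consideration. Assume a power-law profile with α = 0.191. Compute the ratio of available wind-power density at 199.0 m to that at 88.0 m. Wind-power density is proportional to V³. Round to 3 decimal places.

1.596

Speed ratio: V_B/V_A = (z_B/z_A)^α = (199.0/88.0)^0.191 = (2.2614)^0.191 = 1.16865
Power-density ratio: P_B/P_A = (V_B/V_A)³ = (1.16865)³ = 1.59608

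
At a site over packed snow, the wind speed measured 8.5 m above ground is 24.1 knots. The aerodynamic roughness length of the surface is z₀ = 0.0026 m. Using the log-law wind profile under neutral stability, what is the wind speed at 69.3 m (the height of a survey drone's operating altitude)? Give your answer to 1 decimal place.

30.3 knots

Log law: V(z) ∝ ln(z/z₀), so V₂/V₁ = ln(z₂/z₀) / ln(z₁/z₀).
ln(69.3/0.0026) = 10.1907, ln(8.5/0.0026) = 8.0923
V₂ = 24.1 × 10.1907/8.0923 = 24.1 × 1.2593 = 30.3493 knots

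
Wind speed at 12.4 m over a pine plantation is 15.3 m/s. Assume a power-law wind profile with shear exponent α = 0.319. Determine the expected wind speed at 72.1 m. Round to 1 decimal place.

26.8 m/s

Power-law profile: V₂ = V₁ · (z₂/z₁)^α
V₂ = 15.3 × (72.1/12.4)^0.319 = 15.3 × (5.8145)^0.319
    = 15.3 × 1.7534 = 26.8269 m/s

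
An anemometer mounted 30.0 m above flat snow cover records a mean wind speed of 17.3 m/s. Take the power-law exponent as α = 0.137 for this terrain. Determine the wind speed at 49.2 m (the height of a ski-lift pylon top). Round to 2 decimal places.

18.51 m/s

Power-law profile: V₂ = V₁ · (z₂/z₁)^α
V₂ = 17.3 × (49.2/30.0)^0.137 = 17.3 × (1.6400)^0.137
    = 17.3 × 1.0701 = 18.5131 m/s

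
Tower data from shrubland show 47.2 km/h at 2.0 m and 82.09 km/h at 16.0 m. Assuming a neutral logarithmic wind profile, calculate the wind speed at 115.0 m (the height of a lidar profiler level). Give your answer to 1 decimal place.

Log law: V ∝ ln(z/z₀). From the pair, with r = V₁/V₂ = 0.57498,
ln z₀ = (ln z₁ − r·ln z₂)/(1 − r) = (0.6931 − 0.57498×2.7726)/0.42502 = -2.1200 → z₀ = 0.1200 m
V₃ = V₁ · ln(z₃/z₀)/ln(z₁/z₀) = 47.2 × 6.8649/2.8131 = 115.1830 km/h

115.2 km/h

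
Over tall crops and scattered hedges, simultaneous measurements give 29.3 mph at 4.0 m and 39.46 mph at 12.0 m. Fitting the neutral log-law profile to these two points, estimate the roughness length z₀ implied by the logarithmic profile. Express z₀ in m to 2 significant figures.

Log law: V(z) ∝ ln(z/z₀). With r = V₁/V₂ = 29.3/39.46 = 0.74252,
r · ln(z₂/z₀) = ln(z₁/z₀) ⇒ ln z₀ = (ln z₁ − r·ln z₂)/(1 − r)
ln z₀ = (1.38629 − 0.74252×2.48491) / 0.25748 = -1.7819
z₀ = exp(-1.7819) = 0.1683 m

z₀ ≈ 0.17 m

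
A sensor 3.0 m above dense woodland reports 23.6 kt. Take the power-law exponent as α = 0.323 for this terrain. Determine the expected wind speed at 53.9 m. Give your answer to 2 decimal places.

59.99 kt

Power-law profile: V₂ = V₁ · (z₂/z₁)^α
V₂ = 23.6 × (53.9/3.0)^0.323 = 23.6 × (17.9667)^0.323
    = 23.6 × 2.5421 = 59.9936 kt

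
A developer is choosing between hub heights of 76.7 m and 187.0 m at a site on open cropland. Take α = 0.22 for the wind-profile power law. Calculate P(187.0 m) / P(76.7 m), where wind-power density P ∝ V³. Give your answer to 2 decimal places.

1.80

Speed ratio: V_B/V_A = (z_B/z_A)^α = (187.0/76.7)^0.22 = (2.4381)^0.22 = 1.21661
Power-density ratio: P_B/P_A = (V_B/V_A)³ = (1.21661)³ = 1.80074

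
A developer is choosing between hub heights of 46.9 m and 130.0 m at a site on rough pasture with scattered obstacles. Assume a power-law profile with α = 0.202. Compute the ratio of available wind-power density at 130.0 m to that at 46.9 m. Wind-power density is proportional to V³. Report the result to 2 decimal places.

Speed ratio: V_B/V_A = (z_B/z_A)^α = (130.0/46.9)^0.202 = (2.7719)^0.202 = 1.22868
Power-density ratio: P_B/P_A = (V_B/V_A)³ = (1.22868)³ = 1.85489

1.85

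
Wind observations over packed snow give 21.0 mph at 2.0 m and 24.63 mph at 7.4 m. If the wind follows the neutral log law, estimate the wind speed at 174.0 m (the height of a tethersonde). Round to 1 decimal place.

33.4 mph

Log law: V ∝ ln(z/z₀). From the pair, with r = V₁/V₂ = 0.85262,
ln z₀ = (ln z₁ − r·ln z₂)/(1 − r) = (0.6931 − 0.85262×2.0015)/0.14738 = -6.8757 → z₀ = 0.001033 m
V₃ = V₁ · ln(z₃/z₀)/ln(z₁/z₀) = 21.0 × 12.0348/7.5689 = 33.3908 mph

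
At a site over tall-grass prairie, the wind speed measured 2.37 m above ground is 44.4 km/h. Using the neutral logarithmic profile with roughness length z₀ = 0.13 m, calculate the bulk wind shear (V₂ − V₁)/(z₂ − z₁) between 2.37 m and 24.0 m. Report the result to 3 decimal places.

Log law: V₂ = V₁ · ln(z₂/z₀)/ln(z₁/z₀) = 44.4 × 5.2183/2.9031 = 79.8080 km/h
ΔV/Δz = (79.8080 − 44.4)/(24.0 − 2.37) = 35.4080/21.6300 = 1.63698 km/h/m

1.637 km/h/m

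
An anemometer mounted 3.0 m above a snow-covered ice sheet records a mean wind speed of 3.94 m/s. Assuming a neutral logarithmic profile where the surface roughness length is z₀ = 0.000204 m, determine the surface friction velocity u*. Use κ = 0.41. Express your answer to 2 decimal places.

u* ≈ 0.17 m/s

Log law: V(z) = (u*/κ) · ln(z/z₀) ⇒ u* = κ · V / ln(z/z₀)
u* = 0.41 × 3.94 / ln(3.0/0.000204) = 0.41 × 3.94 / 9.5960
   = 1.6154 / 9.5960 = 0.1683 m/s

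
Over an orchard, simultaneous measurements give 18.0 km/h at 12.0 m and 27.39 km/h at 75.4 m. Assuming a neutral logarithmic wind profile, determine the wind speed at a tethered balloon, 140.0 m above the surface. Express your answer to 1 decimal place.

30.6 km/h

Log law: V ∝ ln(z/z₀). From the pair, with r = V₁/V₂ = 0.65717,
ln z₀ = (ln z₁ − r·ln z₂)/(1 − r) = (2.4849 − 0.65717×4.3228)/0.34283 = -1.0382 → z₀ = 0.3541 m
V₃ = V₁ · ln(z₃/z₀)/ln(z₁/z₀) = 18.0 × 5.9799/3.5231 = 30.5517 km/h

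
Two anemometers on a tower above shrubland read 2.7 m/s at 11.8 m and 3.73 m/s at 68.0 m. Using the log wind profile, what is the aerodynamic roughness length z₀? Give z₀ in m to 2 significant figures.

z₀ ≈ 0.12 m

Log law: V(z) ∝ ln(z/z₀). With r = V₁/V₂ = 2.7/3.73 = 0.72386,
r · ln(z₂/z₀) = ln(z₁/z₀) ⇒ ln z₀ = (ln z₁ − r·ln z₂)/(1 − r)
ln z₀ = (2.46810 − 0.72386×4.21951) / 0.27614 = -2.1230
z₀ = exp(-2.1230) = 0.1197 m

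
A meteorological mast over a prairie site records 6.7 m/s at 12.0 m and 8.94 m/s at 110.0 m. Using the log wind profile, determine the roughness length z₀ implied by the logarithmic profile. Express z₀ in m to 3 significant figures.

Log law: V(z) ∝ ln(z/z₀). With r = V₁/V₂ = 6.7/8.94 = 0.74944,
r · ln(z₂/z₀) = ln(z₁/z₀) ⇒ ln z₀ = (ln z₁ − r·ln z₂)/(1 − r)
ln z₀ = (2.48491 − 0.74944×4.70048) / 0.25056 = -4.1420
z₀ = exp(-4.1420) = 0.01589 m

z₀ ≈ 0.0159 m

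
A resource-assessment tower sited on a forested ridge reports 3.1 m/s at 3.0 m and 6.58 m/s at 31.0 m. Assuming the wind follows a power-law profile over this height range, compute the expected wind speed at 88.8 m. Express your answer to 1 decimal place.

First find α: α = ln(V₂/V₁)/ln(z₂/z₁) = ln(6.58/3.1)/ln(31.0/3.0) = 0.75263/2.33537 = 0.3223
Extrapolate from 31.0 m to 88.8 m: V₃ = 6.58 × (88.8/31.0)^0.3223 = 6.58 × 1.4038 = 9.2368 m/s

9.2 m/s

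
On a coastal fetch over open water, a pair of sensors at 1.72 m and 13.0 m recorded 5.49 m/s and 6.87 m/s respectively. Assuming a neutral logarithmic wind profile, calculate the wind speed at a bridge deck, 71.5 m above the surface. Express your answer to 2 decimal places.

8.03 m/s

Log law: V ∝ ln(z/z₀). From the pair, with r = V₁/V₂ = 0.79913,
ln z₀ = (ln z₁ − r·ln z₂)/(1 − r) = (0.5423 − 0.79913×2.5649)/0.20087 = -7.5042 → z₀ = 0.0005508 m
V₃ = V₁ · ln(z₃/z₀)/ln(z₁/z₀) = 5.49 × 11.7739/8.0465 = 8.0331 m/s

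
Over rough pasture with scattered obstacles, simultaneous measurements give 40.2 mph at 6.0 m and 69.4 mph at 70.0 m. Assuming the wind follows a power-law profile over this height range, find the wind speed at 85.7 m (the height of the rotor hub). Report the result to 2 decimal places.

First find α: α = ln(V₂/V₁)/ln(z₂/z₁) = ln(69.4/40.2)/ln(70.0/6.0) = 0.54602/2.45674 = 0.2223
Extrapolate from 70.0 m to 85.7 m: V₃ = 69.4 × (85.7/70.0)^0.2223 = 69.4 × 1.0460 = 72.5925 mph

72.59 mph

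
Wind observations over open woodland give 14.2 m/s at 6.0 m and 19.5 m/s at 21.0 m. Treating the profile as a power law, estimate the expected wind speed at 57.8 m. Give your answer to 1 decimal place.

25.2 m/s

First find α: α = ln(V₂/V₁)/ln(z₂/z₁) = ln(19.5/14.2)/ln(21.0/6.0) = 0.31717/1.25276 = 0.2532
Extrapolate from 21.0 m to 57.8 m: V₃ = 19.5 × (57.8/21.0)^0.2532 = 19.5 × 1.2922 = 25.1976 m/s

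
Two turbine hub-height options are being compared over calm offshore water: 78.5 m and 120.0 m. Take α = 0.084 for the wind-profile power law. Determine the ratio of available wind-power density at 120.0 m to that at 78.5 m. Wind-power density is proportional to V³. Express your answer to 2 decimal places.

Speed ratio: V_B/V_A = (z_B/z_A)^α = (120.0/78.5)^0.084 = (1.5287)^0.084 = 1.03629
Power-density ratio: P_B/P_A = (V_B/V_A)³ = (1.03629)³ = 1.11288

1.11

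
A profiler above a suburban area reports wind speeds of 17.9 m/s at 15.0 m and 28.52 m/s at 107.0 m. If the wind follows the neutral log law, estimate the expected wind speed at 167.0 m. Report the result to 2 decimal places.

30.93 m/s

Log law: V ∝ ln(z/z₀). From the pair, with r = V₁/V₂ = 0.62763,
ln z₀ = (ln z₁ − r·ln z₂)/(1 − r) = (2.7081 − 0.62763×4.6728)/0.37237 = -0.6036 → z₀ = 0.5468 m
V₃ = V₁ · ln(z₃/z₀)/ln(z₁/z₀) = 17.9 × 5.7216/3.3116 = 30.9262 m/s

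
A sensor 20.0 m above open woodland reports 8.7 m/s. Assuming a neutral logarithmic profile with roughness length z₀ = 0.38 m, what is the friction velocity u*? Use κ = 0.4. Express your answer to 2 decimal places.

Log law: V(z) = (u*/κ) · ln(z/z₀) ⇒ u* = κ · V / ln(z/z₀)
u* = 0.4 × 8.7 / ln(20.0/0.38) = 0.4 × 8.7 / 3.9633
   = 3.4800 / 3.9633 = 0.8781 m/s

u* ≈ 0.88 m/s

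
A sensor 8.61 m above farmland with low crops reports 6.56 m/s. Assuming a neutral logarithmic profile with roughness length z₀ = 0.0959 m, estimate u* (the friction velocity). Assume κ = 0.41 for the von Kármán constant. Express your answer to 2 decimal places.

Log law: V(z) = (u*/κ) · ln(z/z₀) ⇒ u* = κ · V / ln(z/z₀)
u* = 0.41 × 6.56 / ln(8.61/0.0959) = 0.41 × 6.56 / 4.4974
   = 2.6896 / 4.4974 = 0.5980 m/s

u* ≈ 0.60 m/s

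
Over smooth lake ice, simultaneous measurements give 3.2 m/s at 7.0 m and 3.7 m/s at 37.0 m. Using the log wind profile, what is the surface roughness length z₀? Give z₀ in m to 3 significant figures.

z₀ ≈ 0.000165 m

Log law: V(z) ∝ ln(z/z₀). With r = V₁/V₂ = 3.2/3.7 = 0.86486,
r · ln(z₂/z₀) = ln(z₁/z₀) ⇒ ln z₀ = (ln z₁ − r·ln z₂)/(1 − r)
ln z₀ = (1.94591 − 0.86486×3.61092) / 0.13514 = -8.7101
z₀ = exp(-8.7101) = 0.0001649 m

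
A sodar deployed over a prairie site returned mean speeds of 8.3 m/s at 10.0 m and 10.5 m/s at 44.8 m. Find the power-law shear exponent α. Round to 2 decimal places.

α ≈ 0.16

Power law: V₂/V₁ = (z₂/z₁)^α ⇒ α = ln(V₂/V₁) / ln(z₂/z₁)
α = ln(10.5/8.3) / ln(44.8/10.0) = ln(1.2651) / ln(4.4800)
  = 0.23512 / 1.49962 = 0.15679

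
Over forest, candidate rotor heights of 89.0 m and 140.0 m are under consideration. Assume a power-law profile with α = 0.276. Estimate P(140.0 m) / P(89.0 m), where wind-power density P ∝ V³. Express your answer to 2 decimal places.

1.46

Speed ratio: V_B/V_A = (z_B/z_A)^α = (140.0/89.0)^0.276 = (1.5730)^0.276 = 1.13318
Power-density ratio: P_B/P_A = (V_B/V_A)³ = (1.13318)³ = 1.45512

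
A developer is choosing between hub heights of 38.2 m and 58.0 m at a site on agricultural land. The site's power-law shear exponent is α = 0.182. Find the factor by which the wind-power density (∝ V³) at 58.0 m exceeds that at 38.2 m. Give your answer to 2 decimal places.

1.26

Speed ratio: V_B/V_A = (z_B/z_A)^α = (58.0/38.2)^0.182 = (1.5183)^0.182 = 1.07897
Power-density ratio: P_B/P_A = (V_B/V_A)³ = (1.07897)³ = 1.25610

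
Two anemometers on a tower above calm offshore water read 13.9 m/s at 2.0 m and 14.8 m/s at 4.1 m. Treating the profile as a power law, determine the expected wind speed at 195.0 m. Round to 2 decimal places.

First find α: α = ln(V₂/V₁)/ln(z₂/z₁) = ln(14.8/13.9)/ln(4.1/2.0) = 0.06274/0.71784 = 0.0874
Extrapolate from 4.1 m to 195.0 m: V₃ = 14.8 × (195.0/4.1)^0.0874 = 14.8 × 1.4015 = 20.7420 m/s

20.74 m/s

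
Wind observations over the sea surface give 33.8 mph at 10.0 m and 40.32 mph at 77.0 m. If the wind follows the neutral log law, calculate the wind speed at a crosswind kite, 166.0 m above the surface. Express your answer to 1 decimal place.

42.8 mph

Log law: V ∝ ln(z/z₀). From the pair, with r = V₁/V₂ = 0.83829,
ln z₀ = (ln z₁ − r·ln z₂)/(1 − r) = (2.3026 − 0.83829×4.3438)/0.16171 = -8.2792 → z₀ = 0.0002537 m
V₃ = V₁ · ln(z₃/z₀)/ln(z₁/z₀) = 33.8 × 13.3912/10.5818 = 42.7737 mph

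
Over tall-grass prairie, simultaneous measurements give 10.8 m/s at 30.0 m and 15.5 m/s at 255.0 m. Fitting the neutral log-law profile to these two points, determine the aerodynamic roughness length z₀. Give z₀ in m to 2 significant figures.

Log law: V(z) ∝ ln(z/z₀). With r = V₁/V₂ = 10.8/15.5 = 0.69677,
r · ln(z₂/z₀) = ln(z₁/z₀) ⇒ ln z₀ = (ln z₁ − r·ln z₂)/(1 − r)
ln z₀ = (3.40120 − 0.69677×5.54126) / 0.30323 = -1.5164
z₀ = exp(-1.5164) = 0.2195 m

z₀ ≈ 0.22 m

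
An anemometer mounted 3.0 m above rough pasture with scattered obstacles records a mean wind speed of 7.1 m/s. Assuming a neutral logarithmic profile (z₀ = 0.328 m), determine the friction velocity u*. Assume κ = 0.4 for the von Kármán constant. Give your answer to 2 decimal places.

Log law: V(z) = (u*/κ) · ln(z/z₀) ⇒ u* = κ · V / ln(z/z₀)
u* = 0.4 × 7.1 / ln(3.0/0.328) = 0.4 × 7.1 / 2.2134
   = 2.8400 / 2.2134 = 1.2831 m/s

u* ≈ 1.28 m/s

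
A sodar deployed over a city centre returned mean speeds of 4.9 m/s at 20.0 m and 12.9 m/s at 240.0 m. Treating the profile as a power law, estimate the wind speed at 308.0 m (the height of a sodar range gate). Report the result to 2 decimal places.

14.22 m/s

First find α: α = ln(V₂/V₁)/ln(z₂/z₁) = ln(12.9/4.9)/ln(240.0/20.0) = 0.96799/2.48491 = 0.3895
Extrapolate from 240.0 m to 308.0 m: V₃ = 12.9 × (308.0/240.0)^0.3895 = 12.9 × 1.1021 = 14.2165 m/s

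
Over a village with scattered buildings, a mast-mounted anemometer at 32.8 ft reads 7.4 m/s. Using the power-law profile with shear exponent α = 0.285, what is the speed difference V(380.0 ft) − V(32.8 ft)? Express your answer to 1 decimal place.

7.5 m/s

Power law: V₂ = V₁ · (z₂/z₁)^α = 7.4 × (11.5854)^0.285 = 14.8746 m/s
ΔV = 14.8746 − 7.4 = 7.4746 m/s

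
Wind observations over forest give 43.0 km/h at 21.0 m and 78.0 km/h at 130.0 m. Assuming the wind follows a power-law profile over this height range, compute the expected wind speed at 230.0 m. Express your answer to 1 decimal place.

94.0 km/h

First find α: α = ln(V₂/V₁)/ln(z₂/z₁) = ln(78.0/43.0)/ln(130.0/21.0) = 0.59551/1.82301 = 0.3267
Extrapolate from 130.0 m to 230.0 m: V₃ = 78.0 × (230.0/130.0)^0.3267 = 78.0 × 1.2049 = 93.9802 km/h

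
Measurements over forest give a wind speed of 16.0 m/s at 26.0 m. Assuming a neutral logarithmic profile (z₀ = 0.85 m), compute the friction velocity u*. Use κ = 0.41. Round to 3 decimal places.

u* ≈ 1.918 m/s

Log law: V(z) = (u*/κ) · ln(z/z₀) ⇒ u* = κ · V / ln(z/z₀)
u* = 0.41 × 16.0 / ln(26.0/0.85) = 0.41 × 16.0 / 3.4206
   = 6.5600 / 3.4206 = 1.9178 m/s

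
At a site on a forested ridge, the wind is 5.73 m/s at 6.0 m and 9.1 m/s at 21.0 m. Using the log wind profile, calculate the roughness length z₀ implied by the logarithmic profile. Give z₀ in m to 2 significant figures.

z₀ ≈ 0.71 m

Log law: V(z) ∝ ln(z/z₀). With r = V₁/V₂ = 5.73/9.1 = 0.62967,
r · ln(z₂/z₀) = ln(z₁/z₀) ⇒ ln z₀ = (ln z₁ − r·ln z₂)/(1 − r)
ln z₀ = (1.79176 − 0.62967×3.04452) / 0.37033 = -0.3383
z₀ = exp(-0.3383) = 0.7130 m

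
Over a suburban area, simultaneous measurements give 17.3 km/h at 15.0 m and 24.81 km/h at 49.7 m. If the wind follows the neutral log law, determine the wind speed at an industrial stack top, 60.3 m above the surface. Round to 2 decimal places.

26.02 km/h

Log law: V ∝ ln(z/z₀). From the pair, with r = V₁/V₂ = 0.69730,
ln z₀ = (ln z₁ − r·ln z₂)/(1 − r) = (2.7081 − 0.69730×3.9060)/0.30270 = -0.0516 → z₀ = 0.9498 m
V₃ = V₁ · ln(z₃/z₀)/ln(z₁/z₀) = 17.3 × 4.1509/2.7596 = 26.0220 km/h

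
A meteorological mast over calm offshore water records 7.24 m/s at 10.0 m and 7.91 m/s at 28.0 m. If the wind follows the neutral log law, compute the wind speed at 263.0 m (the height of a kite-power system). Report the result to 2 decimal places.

Log law: V ∝ ln(z/z₀). From the pair, with r = V₁/V₂ = 0.91530,
ln z₀ = (ln z₁ − r·ln z₂)/(1 − r) = (2.3026 − 0.91530×3.3322)/0.08470 = -8.8235 → z₀ = 0.0001472 m
V₃ = V₁ · ln(z₃/z₀)/ln(z₁/z₀) = 7.24 × 14.3956/11.1260 = 9.3676 m/s

9.37 m/s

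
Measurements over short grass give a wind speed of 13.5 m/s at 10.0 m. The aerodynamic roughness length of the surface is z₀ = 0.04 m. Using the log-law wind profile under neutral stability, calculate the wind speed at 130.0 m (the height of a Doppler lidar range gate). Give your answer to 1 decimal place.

Log law: V(z) ∝ ln(z/z₀), so V₂/V₁ = ln(z₂/z₀) / ln(z₁/z₀).
ln(130.0/0.04) = 8.0864, ln(10.0/0.04) = 5.5215
V₂ = 13.5 × 8.0864/5.5215 = 13.5 × 1.4645 = 19.7713 m/s

19.8 m/s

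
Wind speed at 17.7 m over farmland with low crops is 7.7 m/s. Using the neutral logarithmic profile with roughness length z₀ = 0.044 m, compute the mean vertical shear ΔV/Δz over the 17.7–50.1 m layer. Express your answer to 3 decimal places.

0.041 m/s/m

Log law: V₂ = V₁ · ln(z₂/z₀)/ln(z₁/z₀) = 7.7 × 7.0376/5.9971 = 9.0359 m/s
ΔV/Δz = (9.0359 − 7.7)/(50.1 − 17.7) = 1.3359/32.4000 = 0.04123 m/s/m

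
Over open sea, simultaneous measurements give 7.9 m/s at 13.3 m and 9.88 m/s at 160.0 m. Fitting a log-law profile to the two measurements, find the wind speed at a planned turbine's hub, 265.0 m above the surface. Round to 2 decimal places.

Log law: V ∝ ln(z/z₀). From the pair, with r = V₁/V₂ = 0.79960,
ln z₀ = (ln z₁ − r·ln z₂)/(1 − r) = (2.5878 − 0.79960×5.0752)/0.20040 = -7.3367 → z₀ = 0.0006512 m
V₃ = V₁ · ln(z₃/z₀)/ln(z₁/z₀) = 7.9 × 12.9165/9.9245 = 10.2816 m/s

10.28 m/s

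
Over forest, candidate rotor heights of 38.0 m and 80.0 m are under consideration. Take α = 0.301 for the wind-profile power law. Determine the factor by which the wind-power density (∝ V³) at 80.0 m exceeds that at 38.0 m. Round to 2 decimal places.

1.96

Speed ratio: V_B/V_A = (z_B/z_A)^α = (80.0/38.0)^0.301 = (2.1053)^0.301 = 1.25117
Power-density ratio: P_B/P_A = (V_B/V_A)³ = (1.25117)³ = 1.95860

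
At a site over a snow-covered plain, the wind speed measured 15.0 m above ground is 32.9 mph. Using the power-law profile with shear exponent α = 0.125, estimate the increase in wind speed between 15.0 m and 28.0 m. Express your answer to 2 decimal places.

2.67 mph

Power law: V₂ = V₁ · (z₂/z₁)^α = 32.9 × (1.8667)^0.125 = 35.5696 mph
ΔV = 35.5696 − 32.9 = 2.6696 mph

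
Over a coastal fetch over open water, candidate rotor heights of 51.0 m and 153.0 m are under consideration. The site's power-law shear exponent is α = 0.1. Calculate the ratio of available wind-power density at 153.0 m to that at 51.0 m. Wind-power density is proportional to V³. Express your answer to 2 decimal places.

1.39

Speed ratio: V_B/V_A = (z_B/z_A)^α = (153.0/51.0)^0.1 = (3.0000)^0.1 = 1.11612
Power-density ratio: P_B/P_A = (V_B/V_A)³ = (1.11612)³ = 1.39039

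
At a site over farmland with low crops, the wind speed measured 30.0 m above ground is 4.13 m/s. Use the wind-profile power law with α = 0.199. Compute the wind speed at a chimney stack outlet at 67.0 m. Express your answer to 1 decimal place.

4.8 m/s

Power-law profile: V₂ = V₁ · (z₂/z₁)^α
V₂ = 4.13 × (67.0/30.0)^0.199 = 4.13 × (2.2333)^0.199
    = 4.13 × 1.1734 = 4.8461 m/s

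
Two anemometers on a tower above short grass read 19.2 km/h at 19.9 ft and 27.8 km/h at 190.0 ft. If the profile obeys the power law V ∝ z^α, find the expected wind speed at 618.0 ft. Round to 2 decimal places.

First find α: α = ln(V₂/V₁)/ln(z₂/z₁) = ln(27.8/19.2)/ln(190.0/19.9) = 0.37013/2.25630 = 0.1640
Extrapolate from 190.0 ft to 618.0 ft: V₃ = 27.8 × (618.0/190.0)^0.1640 = 27.8 × 1.2135 = 33.7343 km/h

33.73 km/h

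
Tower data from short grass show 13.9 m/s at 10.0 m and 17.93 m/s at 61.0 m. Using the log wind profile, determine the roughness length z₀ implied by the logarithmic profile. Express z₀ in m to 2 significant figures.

Log law: V(z) ∝ ln(z/z₀). With r = V₁/V₂ = 13.9/17.93 = 0.77524,
r · ln(z₂/z₀) = ln(z₁/z₀) ⇒ ln z₀ = (ln z₁ − r·ln z₂)/(1 − r)
ln z₀ = (2.30259 − 0.77524×4.11087) / 0.22476 = -3.9344
z₀ = exp(-3.9344) = 0.01956 m

z₀ ≈ 0.020 m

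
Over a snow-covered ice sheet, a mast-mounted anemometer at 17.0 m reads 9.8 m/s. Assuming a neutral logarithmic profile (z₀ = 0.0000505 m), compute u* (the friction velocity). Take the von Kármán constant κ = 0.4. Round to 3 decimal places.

Log law: V(z) = (u*/κ) · ln(z/z₀) ⇒ u* = κ · V / ln(z/z₀)
u* = 0.4 × 9.8 / ln(17.0/0.0000505) = 0.4 × 9.8 / 12.7268
   = 3.9200 / 12.7268 = 0.3080 m/s

u* ≈ 0.308 m/s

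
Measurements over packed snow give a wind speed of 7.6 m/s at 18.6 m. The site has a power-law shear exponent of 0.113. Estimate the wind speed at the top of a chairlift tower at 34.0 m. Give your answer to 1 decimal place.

Power-law profile: V₂ = V₁ · (z₂/z₁)^α
V₂ = 7.6 × (34.0/18.6)^0.113 = 7.6 × (1.8280)^0.113
    = 7.6 × 1.0705 = 8.1361 m/s

8.1 m/s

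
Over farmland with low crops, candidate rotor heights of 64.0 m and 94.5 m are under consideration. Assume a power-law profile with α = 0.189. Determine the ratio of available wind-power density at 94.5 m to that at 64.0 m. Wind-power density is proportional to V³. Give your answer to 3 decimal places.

1.247

Speed ratio: V_B/V_A = (z_B/z_A)^α = (94.5/64.0)^0.189 = (1.4766)^0.189 = 1.07644
Power-density ratio: P_B/P_A = (V_B/V_A)³ = (1.07644)³ = 1.24729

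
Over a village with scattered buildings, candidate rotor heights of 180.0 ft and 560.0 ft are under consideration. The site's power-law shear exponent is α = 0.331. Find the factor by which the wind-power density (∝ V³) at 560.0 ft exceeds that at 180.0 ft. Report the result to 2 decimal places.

Speed ratio: V_B/V_A = (z_B/z_A)^α = (560.0/180.0)^0.331 = (3.1111)^0.331 = 1.45598
Power-density ratio: P_B/P_A = (V_B/V_A)³ = (1.45598)³ = 3.08649

3.09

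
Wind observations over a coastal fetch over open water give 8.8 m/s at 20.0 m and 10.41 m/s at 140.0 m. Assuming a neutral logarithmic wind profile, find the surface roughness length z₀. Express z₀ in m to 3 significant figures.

z₀ ≈ 0.000481 m

Log law: V(z) ∝ ln(z/z₀). With r = V₁/V₂ = 8.8/10.41 = 0.84534,
r · ln(z₂/z₀) = ln(z₁/z₀) ⇒ ln z₀ = (ln z₁ − r·ln z₂)/(1 − r)
ln z₀ = (2.99573 − 0.84534×4.94164) / 0.15466 = -7.6403
z₀ = exp(-7.6403) = 0.0004807 m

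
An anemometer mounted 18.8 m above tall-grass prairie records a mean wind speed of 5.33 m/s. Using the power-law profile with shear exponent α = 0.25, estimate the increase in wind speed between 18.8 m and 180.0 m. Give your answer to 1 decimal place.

Power law: V₂ = V₁ · (z₂/z₁)^α = 5.33 × (9.5745)^0.25 = 9.3757 m/s
ΔV = 9.3757 − 5.33 = 4.0457 m/s

4.0 m/s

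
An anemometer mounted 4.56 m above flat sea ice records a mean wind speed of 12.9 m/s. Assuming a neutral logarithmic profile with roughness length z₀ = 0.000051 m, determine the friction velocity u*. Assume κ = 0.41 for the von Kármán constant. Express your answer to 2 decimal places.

Log law: V(z) = (u*/κ) · ln(z/z₀) ⇒ u* = κ · V / ln(z/z₀)
u* = 0.41 × 12.9 / ln(4.56/0.000051) = 0.41 × 12.9 / 11.4010
   = 5.2890 / 11.4010 = 0.4639 m/s

u* ≈ 0.46 m/s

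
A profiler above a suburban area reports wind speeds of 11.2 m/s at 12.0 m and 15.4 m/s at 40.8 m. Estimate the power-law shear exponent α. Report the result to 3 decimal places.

α ≈ 0.260

Power law: V₂/V₁ = (z₂/z₁)^α ⇒ α = ln(V₂/V₁) / ln(z₂/z₁)
α = ln(15.4/11.2) / ln(40.8/12.0) = ln(1.3750) / ln(3.4000)
  = 0.31845 / 1.22378 = 0.26022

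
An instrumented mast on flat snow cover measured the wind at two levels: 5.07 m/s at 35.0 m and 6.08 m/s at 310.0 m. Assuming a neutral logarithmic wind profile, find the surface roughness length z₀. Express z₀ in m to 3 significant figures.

Log law: V(z) ∝ ln(z/z₀). With r = V₁/V₂ = 5.07/6.08 = 0.83388,
r · ln(z₂/z₀) = ln(z₁/z₀) ⇒ ln z₀ = (ln z₁ − r·ln z₂)/(1 − r)
ln z₀ = (3.55535 − 0.83388×5.73657) / 0.16612 = -7.3940
z₀ = exp(-7.3940) = 0.0006150 m

z₀ ≈ 0.000615 m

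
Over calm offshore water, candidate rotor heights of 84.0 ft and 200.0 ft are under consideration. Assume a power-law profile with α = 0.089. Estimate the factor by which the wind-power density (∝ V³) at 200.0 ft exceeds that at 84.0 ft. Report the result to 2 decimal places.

Speed ratio: V_B/V_A = (z_B/z_A)^α = (200.0/84.0)^0.089 = (2.3810)^0.089 = 1.08027
Power-density ratio: P_B/P_A = (V_B/V_A)³ = (1.08027)³ = 1.26064

1.26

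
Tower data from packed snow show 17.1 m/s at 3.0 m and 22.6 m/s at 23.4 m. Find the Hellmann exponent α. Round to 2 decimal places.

Power law: V₂/V₁ = (z₂/z₁)^α ⇒ α = ln(V₂/V₁) / ln(z₂/z₁)
α = ln(22.6/17.1) / ln(23.4/3.0) = ln(1.3216) / ln(7.8000)
  = 0.27887 / 2.05412 = 0.13576

α ≈ 0.14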